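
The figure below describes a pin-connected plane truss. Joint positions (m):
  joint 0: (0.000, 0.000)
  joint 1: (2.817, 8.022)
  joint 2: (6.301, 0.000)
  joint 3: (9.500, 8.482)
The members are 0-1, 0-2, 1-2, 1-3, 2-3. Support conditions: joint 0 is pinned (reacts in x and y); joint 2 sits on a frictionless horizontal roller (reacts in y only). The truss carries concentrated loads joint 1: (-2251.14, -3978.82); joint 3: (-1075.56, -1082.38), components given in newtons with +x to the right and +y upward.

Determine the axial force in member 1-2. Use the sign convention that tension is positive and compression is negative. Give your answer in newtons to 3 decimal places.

2113.263

N=4 nodes, M=5 members, R=3 reactions → 2N=8, M+R=8
member 0 (0-1): L=8.5022, (cx,cy)=(0.3313,0.9435)
member 1 (0-2): L=6.3010, (cx,cy)=(1.0000,0.0000)
member 2 (1-2): L=8.7459, (cx,cy)=(0.3984,-0.9172)
member 3 (1-3): L=6.6988, (cx,cy)=(0.9976,0.0687)
member 4 (2-3): L=9.0652, (cx,cy)=(0.3529,0.9357)
solve A·x = −loads:
  F[0-1] = -6321.3780 N (compression)
  F[0-2] = -1232.2713 N (compression)
  F[1-2] = +2113.2632 N (tension)
  F[1-3] = -686.7454 N (compression)
  F[2-3] = -1106.4016 N (compression)
  Rx@0 = +3326.7000 N
  Ry@0 = +5964.3263 N
  Ry@2 = -903.1263 N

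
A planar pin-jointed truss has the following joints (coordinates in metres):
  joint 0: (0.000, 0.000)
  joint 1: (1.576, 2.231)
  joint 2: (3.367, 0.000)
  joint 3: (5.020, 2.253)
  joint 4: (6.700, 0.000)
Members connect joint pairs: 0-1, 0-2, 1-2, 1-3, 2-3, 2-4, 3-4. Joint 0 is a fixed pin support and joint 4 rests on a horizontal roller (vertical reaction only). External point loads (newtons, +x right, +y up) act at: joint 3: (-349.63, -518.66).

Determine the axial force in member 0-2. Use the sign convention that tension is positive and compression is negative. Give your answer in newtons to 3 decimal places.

-174.708

N=5 nodes, M=7 members, R=3 reactions → 2N=10, M+R=10
member 0 (0-1): L=2.7315, (cx,cy)=(0.5770,0.8168)
member 1 (0-2): L=3.3670, (cx,cy)=(1.0000,0.0000)
member 2 (1-2): L=2.8610, (cx,cy)=(0.6260,-0.7798)
member 3 (1-3): L=3.4441, (cx,cy)=(1.0000,0.0064)
member 4 (2-3): L=2.7944, (cx,cy)=(0.5915,0.8063)
member 5 (2-4): L=3.3330, (cx,cy)=(1.0000,0.0000)
member 6 (3-4): L=2.8104, (cx,cy)=(0.5978,-0.8017)
solve A·x = −loads:
  F[0-1] = -303.1737 N (compression)
  F[0-2] = -174.7077 N (compression)
  F[1-2] = +314.4951 N (tension)
  F[1-3] = -371.8088 N (compression)
  F[2-3] = -304.1749 N (compression)
  F[2-4] = +202.1058 N (tension)
  F[3-4] = -338.0955 N (compression)
  Rx@0 = +349.6300 N
  Ry@0 = +247.6217 N
  Ry@4 = +271.0383 N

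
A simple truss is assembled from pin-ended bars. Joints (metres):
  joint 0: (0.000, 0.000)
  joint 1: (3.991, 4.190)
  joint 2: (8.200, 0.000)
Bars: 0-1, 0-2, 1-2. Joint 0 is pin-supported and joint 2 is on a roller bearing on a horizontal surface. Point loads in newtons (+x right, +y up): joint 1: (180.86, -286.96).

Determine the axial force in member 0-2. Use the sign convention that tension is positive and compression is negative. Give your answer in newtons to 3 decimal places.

233.133

N=3 nodes, M=3 members, R=3 reactions → 2N=6, M+R=6
member 0 (0-1): L=5.7866, (cx,cy)=(0.6897,0.7241)
member 1 (0-2): L=8.2000, (cx,cy)=(1.0000,0.0000)
member 2 (1-2): L=5.9390, (cx,cy)=(0.7087,-0.7055)
solve A·x = −loads:
  F[0-1] = -75.7906 N (compression)
  F[0-2] = +233.1330 N (tension)
  F[1-2] = -328.9565 N (compression)
  Rx@0 = -180.8600 N
  Ry@0 = +54.8794 N
  Ry@2 = +232.0806 N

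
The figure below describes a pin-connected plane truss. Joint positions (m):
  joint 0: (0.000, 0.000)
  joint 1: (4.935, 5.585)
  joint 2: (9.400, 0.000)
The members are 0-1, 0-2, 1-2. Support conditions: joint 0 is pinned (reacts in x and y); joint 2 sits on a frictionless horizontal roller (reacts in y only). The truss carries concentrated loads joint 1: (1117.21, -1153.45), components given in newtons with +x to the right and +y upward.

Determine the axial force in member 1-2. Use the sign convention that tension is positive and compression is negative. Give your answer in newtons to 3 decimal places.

N=3 nodes, M=3 members, R=3 reactions → 2N=6, M+R=6
member 0 (0-1): L=7.4529, (cx,cy)=(0.6622,0.7494)
member 1 (0-2): L=9.4000, (cx,cy)=(1.0000,0.0000)
member 2 (1-2): L=7.1504, (cx,cy)=(0.6244,-0.7811)
solve A·x = −loads:
  F[0-1] = +154.6642 N (tension)
  F[0-2] = +1014.7985 N (tension)
  F[1-2] = -1625.1358 N (compression)
  Rx@0 = -1117.2100 N
  Ry@0 = -115.9004 N
  Ry@2 = +1269.3504 N

-1625.136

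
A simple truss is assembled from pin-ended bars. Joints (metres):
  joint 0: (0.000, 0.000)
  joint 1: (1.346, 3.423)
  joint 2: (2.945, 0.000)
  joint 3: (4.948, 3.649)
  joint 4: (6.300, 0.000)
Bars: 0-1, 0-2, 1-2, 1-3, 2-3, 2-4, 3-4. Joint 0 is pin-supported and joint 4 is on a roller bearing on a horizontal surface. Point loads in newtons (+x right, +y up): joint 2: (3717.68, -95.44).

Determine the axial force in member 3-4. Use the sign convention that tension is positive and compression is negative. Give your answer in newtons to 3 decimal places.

-47.578

N=5 nodes, M=7 members, R=3 reactions → 2N=10, M+R=10
member 0 (0-1): L=3.6781, (cx,cy)=(0.3659,0.9306)
member 1 (0-2): L=2.9450, (cx,cy)=(1.0000,0.0000)
member 2 (1-2): L=3.7781, (cx,cy)=(0.4232,-0.9060)
member 3 (1-3): L=3.6091, (cx,cy)=(0.9980,0.0626)
member 4 (2-3): L=4.1626, (cx,cy)=(0.4812,0.8766)
member 5 (2-4): L=3.3550, (cx,cy)=(1.0000,0.0000)
member 6 (3-4): L=3.8914, (cx,cy)=(0.3474,-0.9377)
solve A·x = −loads:
  F[0-1] = -54.6138 N (compression)
  F[0-2] = +3737.6658 N (tension)
  F[1-2] = +53.1556 N (tension)
  F[1-3] = -42.5665 N (compression)
  F[2-3] = +53.9346 N (tension)
  F[2-4] = +16.5302 N (tension)
  F[3-4] = -47.5783 N (compression)
  Rx@0 = -3717.6800 N
  Ry@0 = +50.8256 N
  Ry@4 = +44.6144 N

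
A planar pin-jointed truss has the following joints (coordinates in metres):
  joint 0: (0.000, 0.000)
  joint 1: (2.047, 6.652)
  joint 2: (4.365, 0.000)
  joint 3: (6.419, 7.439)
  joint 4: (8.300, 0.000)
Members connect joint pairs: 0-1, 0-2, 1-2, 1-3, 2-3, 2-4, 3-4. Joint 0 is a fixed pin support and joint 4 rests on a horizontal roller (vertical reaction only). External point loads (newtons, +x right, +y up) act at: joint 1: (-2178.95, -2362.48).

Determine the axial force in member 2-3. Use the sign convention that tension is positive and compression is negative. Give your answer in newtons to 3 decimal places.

-1328.164

N=5 nodes, M=7 members, R=3 reactions → 2N=10, M+R=10
member 0 (0-1): L=6.9598, (cx,cy)=(0.2941,0.9558)
member 1 (0-2): L=4.3650, (cx,cy)=(1.0000,0.0000)
member 2 (1-2): L=7.0443, (cx,cy)=(0.3291,-0.9443)
member 3 (1-3): L=4.4423, (cx,cy)=(0.9842,0.1772)
member 4 (2-3): L=7.7174, (cx,cy)=(0.2662,0.9639)
member 5 (2-4): L=3.9350, (cx,cy)=(1.0000,0.0000)
member 6 (3-4): L=7.6731, (cx,cy)=(0.2451,-0.9695)
solve A·x = −loads:
  F[0-1] = -3689.3199 N (compression)
  F[0-2] = -1093.8615 N (compression)
  F[1-2] = +1355.7620 N (tension)
  F[1-3] = +658.1449 N (tension)
  F[2-3] = -1328.1641 N (compression)
  F[2-4] = -294.2391 N (compression)
  F[3-4] = +1200.2839 N (tension)
  Rx@0 = +2178.9500 N
  Ry@0 = +3526.1401 N
  Ry@4 = -1163.6601 N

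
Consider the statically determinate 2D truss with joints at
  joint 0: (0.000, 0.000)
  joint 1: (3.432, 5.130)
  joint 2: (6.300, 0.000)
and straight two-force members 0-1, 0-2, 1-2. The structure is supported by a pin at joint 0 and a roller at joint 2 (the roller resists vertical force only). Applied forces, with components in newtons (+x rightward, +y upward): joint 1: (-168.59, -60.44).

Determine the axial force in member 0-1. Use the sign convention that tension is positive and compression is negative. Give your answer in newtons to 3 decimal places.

-198.273

N=3 nodes, M=3 members, R=3 reactions → 2N=6, M+R=6
member 0 (0-1): L=6.1722, (cx,cy)=(0.5560,0.8312)
member 1 (0-2): L=6.3000, (cx,cy)=(1.0000,0.0000)
member 2 (1-2): L=5.8773, (cx,cy)=(0.4880,-0.8729)
solve A·x = −loads:
  F[0-1] = -198.2731 N (compression)
  F[0-2] = -58.3412 N (compression)
  F[1-2] = +119.5561 N (tension)
  Rx@0 = +168.5900 N
  Ry@0 = +164.7950 N
  Ry@2 = -104.3550 N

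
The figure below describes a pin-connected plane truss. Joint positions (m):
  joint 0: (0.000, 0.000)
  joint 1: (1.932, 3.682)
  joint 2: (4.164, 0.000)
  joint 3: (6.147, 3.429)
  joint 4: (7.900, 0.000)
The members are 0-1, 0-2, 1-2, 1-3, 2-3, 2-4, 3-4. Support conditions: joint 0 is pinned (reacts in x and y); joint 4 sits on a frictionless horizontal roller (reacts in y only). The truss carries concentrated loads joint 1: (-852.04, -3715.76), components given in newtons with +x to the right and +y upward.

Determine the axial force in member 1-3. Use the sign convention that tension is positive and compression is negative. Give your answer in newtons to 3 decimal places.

-539.674

N=5 nodes, M=7 members, R=3 reactions → 2N=10, M+R=10
member 0 (0-1): L=4.1581, (cx,cy)=(0.4646,0.8855)
member 1 (0-2): L=4.1640, (cx,cy)=(1.0000,0.0000)
member 2 (1-2): L=4.3057, (cx,cy)=(0.5184,-0.8551)
member 3 (1-3): L=4.2226, (cx,cy)=(0.9982,-0.0599)
member 4 (2-3): L=3.9611, (cx,cy)=(0.5006,0.8657)
member 5 (2-4): L=3.7360, (cx,cy)=(1.0000,0.0000)
member 6 (3-4): L=3.8511, (cx,cy)=(0.4552,-0.8904)
solve A·x = −loads:
  F[0-1] = -3618.4685 N (compression)
  F[0-2] = +829.2305 N (tension)
  F[1-2] = -560.4464 N (compression)
  F[1-3] = -539.6735 N (compression)
  F[2-3] = +553.6355 N (tension)
  F[2-4] = +261.5439 N (tension)
  F[3-4] = -574.5776 N (compression)
  Rx@0 = +852.0400 N
  Ry@0 = +3204.1604 N
  Ry@4 = +511.5996 N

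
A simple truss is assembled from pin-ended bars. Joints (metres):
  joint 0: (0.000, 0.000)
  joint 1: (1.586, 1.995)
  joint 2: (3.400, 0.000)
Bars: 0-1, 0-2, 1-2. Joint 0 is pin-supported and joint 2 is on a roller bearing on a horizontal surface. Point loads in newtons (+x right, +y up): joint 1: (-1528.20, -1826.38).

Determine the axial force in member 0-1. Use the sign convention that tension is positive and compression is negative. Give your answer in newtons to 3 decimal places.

N=3 nodes, M=3 members, R=3 reactions → 2N=6, M+R=6
member 0 (0-1): L=2.5486, (cx,cy)=(0.6223,0.7828)
member 1 (0-2): L=3.4000, (cx,cy)=(1.0000,0.0000)
member 2 (1-2): L=2.6964, (cx,cy)=(0.6727,-0.7399)
solve A·x = −loads:
  F[0-1] = -2390.3566 N (compression)
  F[0-2] = -40.6820 N (compression)
  F[1-2] = +60.4716 N (tension)
  Rx@0 = +1528.2000 N
  Ry@0 = +1871.1213 N
  Ry@2 = -44.7413 N

-2390.357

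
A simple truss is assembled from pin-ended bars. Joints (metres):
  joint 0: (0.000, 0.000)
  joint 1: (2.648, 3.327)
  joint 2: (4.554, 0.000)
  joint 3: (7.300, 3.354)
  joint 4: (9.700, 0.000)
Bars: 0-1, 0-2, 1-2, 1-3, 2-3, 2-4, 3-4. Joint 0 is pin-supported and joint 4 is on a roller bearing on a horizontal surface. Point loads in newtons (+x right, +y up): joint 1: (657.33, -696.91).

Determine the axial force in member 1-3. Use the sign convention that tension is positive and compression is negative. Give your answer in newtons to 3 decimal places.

-640.870

N=5 nodes, M=7 members, R=3 reactions → 2N=10, M+R=10
member 0 (0-1): L=4.2522, (cx,cy)=(0.6227,0.7824)
member 1 (0-2): L=4.5540, (cx,cy)=(1.0000,0.0000)
member 2 (1-2): L=3.8343, (cx,cy)=(0.4971,-0.8677)
member 3 (1-3): L=4.6521, (cx,cy)=(1.0000,0.0058)
member 4 (2-3): L=4.3347, (cx,cy)=(0.6335,0.7738)
member 5 (2-4): L=5.1460, (cx,cy)=(1.0000,0.0000)
member 6 (3-4): L=4.1242, (cx,cy)=(0.5819,-0.8132)
solve A·x = −loads:
  F[0-1] = -359.3990 N (compression)
  F[0-2] = +881.1432 N (tension)
  F[1-2] = -483.3787 N (compression)
  F[1-3] = -640.8695 N (compression)
  F[2-3] = +542.0682 N (tension)
  F[2-4] = +297.4645 N (tension)
  F[3-4] = -511.1723 N (compression)
  Rx@0 = -657.3300 N
  Ry@0 = +281.2033 N
  Ry@4 = +415.7067 N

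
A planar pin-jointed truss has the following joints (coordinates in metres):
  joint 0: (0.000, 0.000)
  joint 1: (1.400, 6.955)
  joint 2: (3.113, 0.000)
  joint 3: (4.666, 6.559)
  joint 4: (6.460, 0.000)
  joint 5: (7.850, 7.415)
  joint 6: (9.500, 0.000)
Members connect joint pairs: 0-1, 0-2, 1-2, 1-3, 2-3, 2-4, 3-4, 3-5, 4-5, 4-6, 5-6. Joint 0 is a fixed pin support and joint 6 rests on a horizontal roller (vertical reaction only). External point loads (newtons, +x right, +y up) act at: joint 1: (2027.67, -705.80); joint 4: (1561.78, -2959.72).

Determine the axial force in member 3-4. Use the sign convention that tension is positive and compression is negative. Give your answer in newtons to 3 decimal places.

N=7 nodes, M=11 members, R=3 reactions → 2N=14, M+R=14
member 0 (0-1): L=7.0945, (cx,cy)=(0.1973,0.9803)
member 1 (0-2): L=3.1130, (cx,cy)=(1.0000,0.0000)
member 2 (1-2): L=7.1628, (cx,cy)=(0.2392,-0.9710)
member 3 (1-3): L=3.2899, (cx,cy)=(0.9927,-0.1204)
member 4 (2-3): L=6.7403, (cx,cy)=(0.2304,0.9731)
member 5 (2-4): L=3.3470, (cx,cy)=(1.0000,0.0000)
member 6 (3-4): L=6.7999, (cx,cy)=(0.2638,-0.9646)
member 7 (3-5): L=3.2971, (cx,cy)=(0.9657,0.2596)
member 8 (4-5): L=7.5442, (cx,cy)=(0.1842,0.9829)
member 9 (4-6): L=3.0400, (cx,cy)=(1.0000,0.0000)
member 10 (5-6): L=7.5964, (cx,cy)=(0.2172,-0.9761)
solve A·x = −loads:
  F[0-1] = -65.7223 N (compression)
  F[0-2] = +3602.4194 N (tension)
  F[1-2] = -418.2061 N (compression)
  F[1-3] = -1954.8380 N (compression)
  F[2-3] = +417.2981 N (tension)
  F[2-4] = +3406.2581 N (tension)
  F[3-4] = -1098.2609 N (compression)
  F[3-5] = -1609.9332 N (compression)
  F[4-5] = +4089.0759 N (tension)
  F[4-6] = +801.3215 N (tension)
  F[5-6] = -3689.1688 N (compression)
  Rx@0 = -3589.4500 N
  Ry@0 = +64.4299 N
  Ry@6 = +3601.0901 N

-1098.261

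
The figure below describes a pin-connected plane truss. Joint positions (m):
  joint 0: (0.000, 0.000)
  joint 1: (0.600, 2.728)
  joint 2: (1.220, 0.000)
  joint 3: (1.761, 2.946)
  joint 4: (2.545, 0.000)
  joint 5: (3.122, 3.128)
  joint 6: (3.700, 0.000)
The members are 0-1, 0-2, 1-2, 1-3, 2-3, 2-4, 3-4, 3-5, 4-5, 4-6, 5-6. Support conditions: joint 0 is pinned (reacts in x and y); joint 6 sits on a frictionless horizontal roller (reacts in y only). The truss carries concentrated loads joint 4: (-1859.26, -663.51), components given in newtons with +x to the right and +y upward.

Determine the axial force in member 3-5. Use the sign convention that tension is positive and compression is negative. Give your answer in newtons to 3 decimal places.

-174.319

N=7 nodes, M=11 members, R=3 reactions → 2N=14, M+R=14
member 0 (0-1): L=2.7932, (cx,cy)=(0.2148,0.9767)
member 1 (0-2): L=1.2200, (cx,cy)=(1.0000,0.0000)
member 2 (1-2): L=2.7976, (cx,cy)=(0.2216,-0.9751)
member 3 (1-3): L=1.1813, (cx,cy)=(0.9828,0.1845)
member 4 (2-3): L=2.9953, (cx,cy)=(0.1806,0.9836)
member 5 (2-4): L=1.3250, (cx,cy)=(1.0000,0.0000)
member 6 (3-4): L=3.0485, (cx,cy)=(0.2572,-0.9664)
member 7 (3-5): L=1.3731, (cx,cy)=(0.9912,0.1325)
member 8 (4-5): L=3.1808, (cx,cy)=(0.1814,0.9834)
member 9 (4-6): L=1.1550, (cx,cy)=(1.0000,0.0000)
member 10 (5-6): L=3.1810, (cx,cy)=(0.1817,-0.9834)
solve A·x = −loads:
  F[0-1] = -212.0733 N (compression)
  F[0-2] = -1813.7052 N (compression)
  F[1-2] = +195.2984 N (tension)
  F[1-3] = -90.3896 N (compression)
  F[2-3] = -193.6264 N (compression)
  F[2-4] = -1735.4504 N (compression)
  F[3-4] = +190.4223 N (tension)
  F[3-5] = -174.3190 N (compression)
  F[4-5] = +487.5820 N (tension)
  F[4-6] = +84.3324 N (tension)
  F[5-6] = -464.1135 N (compression)
  Rx@0 = +1859.2600 N
  Ry@0 = +207.1227 N
  Ry@6 = +456.3873 N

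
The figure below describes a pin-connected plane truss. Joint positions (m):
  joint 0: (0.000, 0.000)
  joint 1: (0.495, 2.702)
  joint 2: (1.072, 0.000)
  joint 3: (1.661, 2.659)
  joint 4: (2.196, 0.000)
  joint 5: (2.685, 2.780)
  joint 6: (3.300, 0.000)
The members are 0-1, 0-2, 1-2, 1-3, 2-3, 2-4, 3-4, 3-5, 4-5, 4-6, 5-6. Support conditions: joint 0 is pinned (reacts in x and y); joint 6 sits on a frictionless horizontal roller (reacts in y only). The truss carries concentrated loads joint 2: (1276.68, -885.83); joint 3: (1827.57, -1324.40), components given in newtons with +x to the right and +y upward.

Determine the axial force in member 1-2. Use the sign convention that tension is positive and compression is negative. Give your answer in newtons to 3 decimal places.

N=7 nodes, M=11 members, R=3 reactions → 2N=14, M+R=14
member 0 (0-1): L=2.7470, (cx,cy)=(0.1802,0.9836)
member 1 (0-2): L=1.0720, (cx,cy)=(1.0000,0.0000)
member 2 (1-2): L=2.7629, (cx,cy)=(0.2088,-0.9780)
member 3 (1-3): L=1.1668, (cx,cy)=(0.9993,-0.0369)
member 4 (2-3): L=2.7235, (cx,cy)=(0.2163,0.9763)
member 5 (2-4): L=1.1240, (cx,cy)=(1.0000,0.0000)
member 6 (3-4): L=2.7123, (cx,cy)=(0.1973,-0.9804)
member 7 (3-5): L=1.0311, (cx,cy)=(0.9931,0.1173)
member 8 (4-5): L=2.8227, (cx,cy)=(0.1732,0.9849)
member 9 (4-6): L=1.1040, (cx,cy)=(1.0000,0.0000)
member 10 (5-6): L=2.8472, (cx,cy)=(0.2160,-0.9764)
solve A·x = −loads:
  F[0-1] = +220.3303 N (tension)
  F[0-2] = +3064.5468 N (tension)
  F[1-2] = -224.8781 N (compression)
  F[1-3] = +86.7250 N (tension)
  F[2-3] = +1132.5530 N (tension)
  F[2-4] = +1495.9672 N (tension)
  F[3-4] = -2594.2256 N (compression)
  F[3-5] = -991.1027 N (compression)
  F[4-5] = +2582.3023 N (tension)
  F[4-6] = +536.8980 N (tension)
  F[5-6] = -2485.6313 N (compression)
  Rx@0 = -3104.2500 N
  Ry@0 = -216.7236 N
  Ry@6 = +2426.9536 N

-224.878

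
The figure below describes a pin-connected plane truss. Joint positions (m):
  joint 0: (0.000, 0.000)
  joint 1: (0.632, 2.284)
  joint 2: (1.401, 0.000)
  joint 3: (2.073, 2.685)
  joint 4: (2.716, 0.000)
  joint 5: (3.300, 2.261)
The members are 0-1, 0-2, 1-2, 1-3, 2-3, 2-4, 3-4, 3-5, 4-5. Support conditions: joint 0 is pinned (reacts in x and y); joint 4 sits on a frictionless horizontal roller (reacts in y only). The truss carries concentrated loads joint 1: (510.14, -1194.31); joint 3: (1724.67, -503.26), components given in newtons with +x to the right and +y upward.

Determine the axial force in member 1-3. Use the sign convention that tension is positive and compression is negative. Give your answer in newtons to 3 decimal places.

536.941

N=6 nodes, M=9 members, R=3 reactions → 2N=12, M+R=12
member 0 (0-1): L=2.3698, (cx,cy)=(0.2667,0.9638)
member 1 (0-2): L=1.4010, (cx,cy)=(1.0000,0.0000)
member 2 (1-2): L=2.4100, (cx,cy)=(0.3191,-0.9477)
member 3 (1-3): L=1.4958, (cx,cy)=(0.9634,0.2681)
member 4 (2-3): L=2.7678, (cx,cy)=(0.2428,0.9701)
member 5 (2-4): L=1.3150, (cx,cy)=(1.0000,0.0000)
member 6 (3-4): L=2.7609, (cx,cy)=(0.2329,-0.9725)
member 7 (3-5): L=1.2982, (cx,cy)=(0.9452,-0.3266)
member 8 (4-5): L=2.3352, (cx,cy)=(0.2501,0.9682)
solve A·x = −loads:
  F[0-1] = +1139.7156 N (tension)
  F[0-2] = +1930.8636 N (tension)
  F[1-2] = -2267.3246 N (compression)
  F[1-3] = +536.9413 N (tension)
  F[2-3] = +2215.0773 N (tension)
  F[2-4] = +669.5843 N (tension)
  F[3-4] = -2875.0669 N (compression)
  F[3-5] = -0.0000 N (compression)
  F[4-5] = +0.0000 N (tension)
  Rx@0 = -2234.8100 N
  Ry@0 = -1098.4391 N
  Ry@4 = +2796.0091 N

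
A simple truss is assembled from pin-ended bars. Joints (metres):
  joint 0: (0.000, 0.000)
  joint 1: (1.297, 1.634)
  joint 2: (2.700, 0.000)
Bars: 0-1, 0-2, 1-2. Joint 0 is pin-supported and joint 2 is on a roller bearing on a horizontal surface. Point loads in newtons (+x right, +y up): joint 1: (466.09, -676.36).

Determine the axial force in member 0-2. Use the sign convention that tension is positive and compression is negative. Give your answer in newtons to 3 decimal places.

521.166

N=3 nodes, M=3 members, R=3 reactions → 2N=6, M+R=6
member 0 (0-1): L=2.0862, (cx,cy)=(0.6217,0.7832)
member 1 (0-2): L=2.7000, (cx,cy)=(1.0000,0.0000)
member 2 (1-2): L=2.1537, (cx,cy)=(0.6514,-0.7587)
solve A·x = −loads:
  F[0-1] = -88.5874 N (compression)
  F[0-2] = +521.1656 N (tension)
  F[1-2] = -800.0194 N (compression)
  Rx@0 = -466.0900 N
  Ry@0 = +69.3859 N
  Ry@2 = +606.9741 N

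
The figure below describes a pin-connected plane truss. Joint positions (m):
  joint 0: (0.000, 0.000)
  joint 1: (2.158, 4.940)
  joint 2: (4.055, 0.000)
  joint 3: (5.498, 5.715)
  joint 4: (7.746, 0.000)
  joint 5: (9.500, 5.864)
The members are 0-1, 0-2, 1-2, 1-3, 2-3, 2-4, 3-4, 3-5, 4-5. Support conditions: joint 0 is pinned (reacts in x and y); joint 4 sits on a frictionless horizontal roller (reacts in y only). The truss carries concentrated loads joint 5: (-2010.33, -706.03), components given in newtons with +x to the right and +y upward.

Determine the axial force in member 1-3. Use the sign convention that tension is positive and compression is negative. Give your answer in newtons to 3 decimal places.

N=6 nodes, M=9 members, R=3 reactions → 2N=12, M+R=12
member 0 (0-1): L=5.3908, (cx,cy)=(0.4003,0.9164)
member 1 (0-2): L=4.0550, (cx,cy)=(1.0000,0.0000)
member 2 (1-2): L=5.2917, (cx,cy)=(0.3585,-0.9335)
member 3 (1-3): L=3.4287, (cx,cy)=(0.9741,0.2260)
member 4 (2-3): L=5.8944, (cx,cy)=(0.2448,0.9696)
member 5 (2-4): L=3.6910, (cx,cy)=(1.0000,0.0000)
member 6 (3-4): L=6.1412, (cx,cy)=(0.3661,-0.9306)
member 7 (3-5): L=4.0048, (cx,cy)=(0.9993,0.0372)
member 8 (4-5): L=6.1207, (cx,cy)=(0.2866,0.9581)
solve A·x = −loads:
  F[0-1] = -1486.3059 N (compression)
  F[0-2] = -1415.3428 N (compression)
  F[1-2] = +1203.8361 N (tension)
  F[1-3] = -1053.8172 N (compression)
  F[2-3] = -1159.0938 N (compression)
  F[2-4] = -700.0273 N (compression)
  F[3-4] = +1390.8088 N (tension)
  F[3-5] = -1820.6693 N (compression)
  F[4-5] = -666.2328 N (compression)
  Rx@0 = +2010.3300 N
  Ry@0 = +1362.0189 N
  Ry@4 = -655.9889 N

-1053.817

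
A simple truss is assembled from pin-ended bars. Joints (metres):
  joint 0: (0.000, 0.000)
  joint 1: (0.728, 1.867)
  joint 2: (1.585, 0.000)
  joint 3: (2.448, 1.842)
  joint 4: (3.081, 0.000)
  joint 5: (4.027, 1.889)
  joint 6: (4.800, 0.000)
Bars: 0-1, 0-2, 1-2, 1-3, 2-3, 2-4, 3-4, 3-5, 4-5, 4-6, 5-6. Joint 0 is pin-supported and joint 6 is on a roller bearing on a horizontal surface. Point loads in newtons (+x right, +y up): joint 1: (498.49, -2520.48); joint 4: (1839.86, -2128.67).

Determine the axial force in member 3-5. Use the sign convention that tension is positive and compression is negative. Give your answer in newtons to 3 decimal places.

N=7 nodes, M=11 members, R=3 reactions → 2N=14, M+R=14
member 0 (0-1): L=2.0039, (cx,cy)=(0.3633,0.9317)
member 1 (0-2): L=1.5850, (cx,cy)=(1.0000,0.0000)
member 2 (1-2): L=2.0543, (cx,cy)=(0.4172,-0.9088)
member 3 (1-3): L=1.7202, (cx,cy)=(0.9999,-0.0145)
member 4 (2-3): L=2.0341, (cx,cy)=(0.4243,0.9055)
member 5 (2-4): L=1.4960, (cx,cy)=(1.0000,0.0000)
member 6 (3-4): L=1.9477, (cx,cy)=(0.3250,-0.9457)
member 7 (3-5): L=1.5797, (cx,cy)=(0.9996,0.0298)
member 8 (4-5): L=2.1126, (cx,cy)=(0.4478,0.8941)
member 9 (4-6): L=1.7190, (cx,cy)=(1.0000,0.0000)
member 10 (5-6): L=2.0410, (cx,cy)=(0.3787,-0.9255)
solve A·x = −loads:
  F[0-1] = -2905.1342 N (compression)
  F[0-2] = +3393.7532 N (tension)
  F[1-2] = +231.2356 N (tension)
  F[1-3] = -1650.5331 N (compression)
  F[2-3] = -232.0745 N (compression)
  F[2-4] = +3588.6781 N (tension)
  F[3-4] = +140.3726 N (tension)
  F[3-5] = -1795.2331 N (compression)
  F[4-5] = +2232.2127 N (tension)
  F[4-6] = +794.8947 N (tension)
  F[5-6] = -2098.8526 N (compression)
  Rx@0 = -2338.3500 N
  Ry@0 = +2706.6453 N
  Ry@6 = +1942.5047 N

-1795.233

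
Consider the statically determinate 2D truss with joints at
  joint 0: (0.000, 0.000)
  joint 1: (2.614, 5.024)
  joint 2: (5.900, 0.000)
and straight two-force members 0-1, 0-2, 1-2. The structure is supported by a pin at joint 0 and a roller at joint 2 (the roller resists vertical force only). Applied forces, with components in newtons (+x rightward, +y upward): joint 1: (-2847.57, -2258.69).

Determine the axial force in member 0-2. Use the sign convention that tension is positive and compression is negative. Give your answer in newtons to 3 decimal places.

N=3 nodes, M=3 members, R=3 reactions → 2N=6, M+R=6
member 0 (0-1): L=5.6634, (cx,cy)=(0.4616,0.8871)
member 1 (0-2): L=5.9000, (cx,cy)=(1.0000,0.0000)
member 2 (1-2): L=6.0032, (cx,cy)=(0.5474,-0.8369)
solve A·x = −loads:
  F[0-1] = -4151.4204 N (compression)
  F[0-2] = -931.4239 N (compression)
  F[1-2] = +1701.6192 N (tension)
  Rx@0 = +2847.5700 N
  Ry@0 = +3682.7537 N
  Ry@2 = -1424.0637 N

-931.424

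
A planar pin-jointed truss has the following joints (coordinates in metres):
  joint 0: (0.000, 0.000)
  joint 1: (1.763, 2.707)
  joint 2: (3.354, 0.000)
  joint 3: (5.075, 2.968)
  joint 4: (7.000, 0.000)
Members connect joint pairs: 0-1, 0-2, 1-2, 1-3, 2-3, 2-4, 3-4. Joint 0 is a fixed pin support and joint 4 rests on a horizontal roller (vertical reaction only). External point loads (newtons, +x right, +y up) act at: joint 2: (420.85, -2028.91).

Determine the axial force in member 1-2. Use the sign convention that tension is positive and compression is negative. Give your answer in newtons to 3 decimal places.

N=5 nodes, M=7 members, R=3 reactions → 2N=10, M+R=10
member 0 (0-1): L=3.2305, (cx,cy)=(0.5457,0.8380)
member 1 (0-2): L=3.3540, (cx,cy)=(1.0000,0.0000)
member 2 (1-2): L=3.1399, (cx,cy)=(0.5067,-0.8621)
member 3 (1-3): L=3.3223, (cx,cy)=(0.9969,0.0786)
member 4 (2-3): L=3.4309, (cx,cy)=(0.5016,0.8651)
member 5 (2-4): L=3.6460, (cx,cy)=(1.0000,0.0000)
member 6 (3-4): L=3.5376, (cx,cy)=(0.5442,-0.8390)
solve A·x = −loads:
  F[0-1] = -1261.1320 N (compression)
  F[0-2] = +1109.0988 N (tension)
  F[1-2] = +1111.3933 N (tension)
  F[1-3] = -1255.2714 N (compression)
  F[2-3] = +1237.7403 N (tension)
  F[2-4] = +630.5139 N (tension)
  F[3-4] = -1158.7060 N (compression)
  Rx@0 = -420.8500 N
  Ry@0 = +1056.7723 N
  Ry@4 = +972.1377 N

1111.393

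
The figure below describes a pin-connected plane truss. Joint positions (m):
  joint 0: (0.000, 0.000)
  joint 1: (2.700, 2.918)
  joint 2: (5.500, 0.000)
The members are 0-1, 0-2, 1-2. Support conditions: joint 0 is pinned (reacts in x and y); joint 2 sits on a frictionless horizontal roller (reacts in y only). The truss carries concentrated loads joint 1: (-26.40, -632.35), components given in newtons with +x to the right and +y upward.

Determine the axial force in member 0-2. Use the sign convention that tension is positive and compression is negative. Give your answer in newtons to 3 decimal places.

N=3 nodes, M=3 members, R=3 reactions → 2N=6, M+R=6
member 0 (0-1): L=3.9755, (cx,cy)=(0.6792,0.7340)
member 1 (0-2): L=5.5000, (cx,cy)=(1.0000,0.0000)
member 2 (1-2): L=4.0441, (cx,cy)=(0.6924,-0.7215)
solve A·x = −loads:
  F[0-1] = -457.6748 N (compression)
  F[0-2] = +284.4331 N (tension)
  F[1-2] = -410.8126 N (compression)
  Rx@0 = +26.4000 N
  Ry@0 = +335.9300 N
  Ry@2 = +296.4200 N

284.433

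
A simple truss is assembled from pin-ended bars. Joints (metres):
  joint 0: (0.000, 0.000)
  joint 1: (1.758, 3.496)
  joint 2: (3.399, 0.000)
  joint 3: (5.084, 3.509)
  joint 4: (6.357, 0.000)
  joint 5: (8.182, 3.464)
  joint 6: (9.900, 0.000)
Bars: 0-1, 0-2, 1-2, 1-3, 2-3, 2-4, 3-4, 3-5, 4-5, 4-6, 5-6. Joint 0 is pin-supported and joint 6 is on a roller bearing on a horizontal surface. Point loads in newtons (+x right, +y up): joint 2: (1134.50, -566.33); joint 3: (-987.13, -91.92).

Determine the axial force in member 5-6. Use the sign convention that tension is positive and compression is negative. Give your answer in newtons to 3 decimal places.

N=7 nodes, M=11 members, R=3 reactions → 2N=14, M+R=14
member 0 (0-1): L=3.9131, (cx,cy)=(0.4493,0.8934)
member 1 (0-2): L=3.3990, (cx,cy)=(1.0000,0.0000)
member 2 (1-2): L=3.8620, (cx,cy)=(0.4249,-0.9052)
member 3 (1-3): L=3.3260, (cx,cy)=(1.0000,0.0039)
member 4 (2-3): L=3.8926, (cx,cy)=(0.4329,0.9015)
member 5 (2-4): L=2.9580, (cx,cy)=(1.0000,0.0000)
member 6 (3-4): L=3.7328, (cx,cy)=(0.3410,-0.9401)
member 7 (3-5): L=3.0983, (cx,cy)=(0.9999,-0.0145)
member 8 (4-5): L=3.9153, (cx,cy)=(0.4661,0.8847)
member 9 (4-6): L=3.5430, (cx,cy)=(1.0000,0.0000)
member 10 (5-6): L=3.8666, (cx,cy)=(0.4443,-0.8959)
solve A·x = −loads:
  F[0-1] = -857.9431 N (compression)
  F[0-2] = +532.8068 N (tension)
  F[1-2] = +843.5171 N (tension)
  F[1-3] = -743.8626 N (compression)
  F[2-3] = -218.8142 N (compression)
  F[2-4] = -148.5543 N (compression)
  F[3-4] = +113.4435 N (tension)
  F[3-5] = +109.8779 N (tension)
  F[4-5] = -120.5378 N (compression)
  F[4-6] = -53.6819 N (compression)
  F[5-6] = +120.8194 N (tension)
  Rx@0 = -147.3700 N
  Ry@0 = +766.4886 N
  Ry@6 = -108.2386 N

120.819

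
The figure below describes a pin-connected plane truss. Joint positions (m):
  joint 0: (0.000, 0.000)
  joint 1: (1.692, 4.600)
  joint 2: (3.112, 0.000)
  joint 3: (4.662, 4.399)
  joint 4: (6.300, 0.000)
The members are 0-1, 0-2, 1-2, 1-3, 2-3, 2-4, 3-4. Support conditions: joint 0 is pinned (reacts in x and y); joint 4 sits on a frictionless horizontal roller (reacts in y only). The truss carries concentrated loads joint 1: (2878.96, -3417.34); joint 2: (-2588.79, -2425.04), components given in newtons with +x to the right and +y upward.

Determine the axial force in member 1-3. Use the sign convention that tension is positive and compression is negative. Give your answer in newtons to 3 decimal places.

N=5 nodes, M=7 members, R=3 reactions → 2N=10, M+R=10
member 0 (0-1): L=4.9013, (cx,cy)=(0.3452,0.9385)
member 1 (0-2): L=3.1120, (cx,cy)=(1.0000,0.0000)
member 2 (1-2): L=4.8142, (cx,cy)=(0.2950,-0.9555)
member 3 (1-3): L=2.9768, (cx,cy)=(0.9977,-0.0675)
member 4 (2-3): L=4.6641, (cx,cy)=(0.3323,0.9432)
member 5 (2-4): L=3.1880, (cx,cy)=(1.0000,0.0000)
member 6 (3-4): L=4.6941, (cx,cy)=(0.3490,-0.9371)
solve A·x = −loads:
  F[0-1] = -1731.0046 N (compression)
  F[0-2] = +887.7364 N (tension)
  F[1-2] = -1664.7696 N (compression)
  F[1-3] = -2992.3126 N (compression)
  F[2-3] = +4257.7336 N (tension)
  F[2-4] = +1570.5253 N (tension)
  F[3-4] = -4500.7006 N (compression)
  Rx@0 = -290.1700 N
  Ry@0 = +1624.5896 N
  Ry@4 = +4217.7904 N

-2992.313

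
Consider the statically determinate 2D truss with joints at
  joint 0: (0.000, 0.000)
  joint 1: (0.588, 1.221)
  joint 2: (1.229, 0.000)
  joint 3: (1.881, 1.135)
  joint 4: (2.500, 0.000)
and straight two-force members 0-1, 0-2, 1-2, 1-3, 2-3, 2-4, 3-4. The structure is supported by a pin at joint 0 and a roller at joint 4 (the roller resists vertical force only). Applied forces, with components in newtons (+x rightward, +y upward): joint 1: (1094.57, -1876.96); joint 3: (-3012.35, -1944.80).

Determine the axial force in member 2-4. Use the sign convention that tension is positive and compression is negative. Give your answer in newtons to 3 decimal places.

584.483

N=5 nodes, M=7 members, R=3 reactions → 2N=10, M+R=10
member 0 (0-1): L=1.3552, (cx,cy)=(0.4339,0.9010)
member 1 (0-2): L=1.2290, (cx,cy)=(1.0000,0.0000)
member 2 (1-2): L=1.3790, (cx,cy)=(0.4648,-0.8854)
member 3 (1-3): L=1.2959, (cx,cy)=(0.9978,-0.0664)
member 4 (2-3): L=1.3089, (cx,cy)=(0.4981,0.8671)
member 5 (2-4): L=1.2710, (cx,cy)=(1.0000,0.0000)
member 6 (3-4): L=1.2928, (cx,cy)=(0.4788,-0.8779)
solve A·x = −loads:
  F[0-1] = -3052.3231 N (compression)
  F[0-2] = -593.4314 N (compression)
  F[1-2] = +1210.0532 N (tension)
  F[1-3] = -2987.9624 N (compression)
  F[2-3] = -1235.5807 N (compression)
  F[2-4] = +584.4830 N (tension)
  F[3-4] = -1220.7301 N (compression)
  Rx@0 = +1917.7800 N
  Ry@0 = +2750.0504 N
  Ry@4 = +1071.7096 N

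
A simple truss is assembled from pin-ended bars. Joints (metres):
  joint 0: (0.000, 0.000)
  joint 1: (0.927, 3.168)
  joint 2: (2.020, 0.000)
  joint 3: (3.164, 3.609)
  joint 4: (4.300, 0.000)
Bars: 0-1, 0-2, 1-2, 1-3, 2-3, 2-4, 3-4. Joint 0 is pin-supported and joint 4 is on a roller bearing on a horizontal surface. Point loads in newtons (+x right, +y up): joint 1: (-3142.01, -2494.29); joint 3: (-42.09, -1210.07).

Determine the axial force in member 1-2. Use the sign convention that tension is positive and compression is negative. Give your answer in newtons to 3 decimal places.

2461.016

N=5 nodes, M=7 members, R=3 reactions → 2N=10, M+R=10
member 0 (0-1): L=3.3008, (cx,cy)=(0.2808,0.9598)
member 1 (0-2): L=2.0200, (cx,cy)=(1.0000,0.0000)
member 2 (1-2): L=3.3512, (cx,cy)=(0.3261,-0.9453)
member 3 (1-3): L=2.2801, (cx,cy)=(0.9811,0.1934)
member 4 (2-3): L=3.7860, (cx,cy)=(0.3022,0.9533)
member 5 (2-4): L=2.2800, (cx,cy)=(1.0000,0.0000)
member 6 (3-4): L=3.7836, (cx,cy)=(0.3002,-0.9539)
solve A·x = −loads:
  F[0-1] = -4820.4316 N (compression)
  F[0-2] = -1830.3421 N (compression)
  F[1-2] = +2461.0156 N (tension)
  F[1-3] = +1004.5687 N (tension)
  F[2-3] = -2440.5280 N (compression)
  F[2-4] = -290.2403 N (compression)
  F[3-4] = +966.6755 N (tension)
  Rx@0 = +3184.1000 N
  Ry@0 = +4626.4349 N
  Ry@4 = -922.0749 N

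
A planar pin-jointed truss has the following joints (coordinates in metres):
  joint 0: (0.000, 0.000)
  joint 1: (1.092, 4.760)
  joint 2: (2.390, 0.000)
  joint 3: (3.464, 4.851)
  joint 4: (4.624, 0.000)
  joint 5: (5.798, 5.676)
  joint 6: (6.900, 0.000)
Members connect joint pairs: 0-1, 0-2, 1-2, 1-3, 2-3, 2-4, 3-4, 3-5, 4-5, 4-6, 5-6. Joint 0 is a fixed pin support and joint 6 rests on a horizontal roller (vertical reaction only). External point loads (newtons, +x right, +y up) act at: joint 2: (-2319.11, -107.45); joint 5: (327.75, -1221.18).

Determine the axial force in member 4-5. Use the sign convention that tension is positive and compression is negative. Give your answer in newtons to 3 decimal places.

N=7 nodes, M=11 members, R=3 reactions → 2N=14, M+R=14
member 0 (0-1): L=4.8837, (cx,cy)=(0.2236,0.9747)
member 1 (0-2): L=2.3900, (cx,cy)=(1.0000,0.0000)
member 2 (1-2): L=4.9338, (cx,cy)=(0.2631,-0.9648)
member 3 (1-3): L=2.3737, (cx,cy)=(0.9993,0.0383)
member 4 (2-3): L=4.9685, (cx,cy)=(0.2162,0.9764)
member 5 (2-4): L=2.2340, (cx,cy)=(1.0000,0.0000)
member 6 (3-4): L=4.9878, (cx,cy)=(0.2326,-0.9726)
member 7 (3-5): L=2.4755, (cx,cy)=(0.9428,0.3333)
member 8 (4-5): L=5.7961, (cx,cy)=(0.2025,0.9793)
member 9 (4-6): L=2.2760, (cx,cy)=(1.0000,0.0000)
member 10 (5-6): L=5.7820, (cx,cy)=(0.1906,-0.9817)
solve A·x = −loads:
  F[0-1] = +4.4562 N (tension)
  F[0-2] = -1992.3564 N (compression)
  F[1-2] = -4.4161 N (compression)
  F[1-3] = +2.1598 N (tension)
  F[2-3] = +114.4157 N (tension)
  F[2-4] = +300.8593 N (tension)
  F[3-4] = -96.9754 N (compression)
  F[3-5] = +52.4421 N (tension)
  F[4-5] = +96.3127 N (tension)
  F[4-6] = +258.7979 N (tension)
  F[5-6] = -1357.8639 N (compression)
  Rx@0 = +1991.3600 N
  Ry@0 = -4.3434 N
  Ry@6 = +1332.9734 N

96.313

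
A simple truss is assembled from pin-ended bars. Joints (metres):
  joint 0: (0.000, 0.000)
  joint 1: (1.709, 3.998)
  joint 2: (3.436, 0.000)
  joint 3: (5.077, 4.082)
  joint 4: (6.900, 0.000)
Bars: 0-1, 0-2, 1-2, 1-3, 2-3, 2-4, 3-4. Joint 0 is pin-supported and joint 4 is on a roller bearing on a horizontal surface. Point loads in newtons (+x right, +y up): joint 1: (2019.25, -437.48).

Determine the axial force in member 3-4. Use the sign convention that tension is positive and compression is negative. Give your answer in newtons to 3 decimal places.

-1400.039

N=5 nodes, M=7 members, R=3 reactions → 2N=10, M+R=10
member 0 (0-1): L=4.3480, (cx,cy)=(0.3931,0.9195)
member 1 (0-2): L=3.4360, (cx,cy)=(1.0000,0.0000)
member 2 (1-2): L=4.3551, (cx,cy)=(0.3966,-0.9180)
member 3 (1-3): L=3.3690, (cx,cy)=(0.9997,0.0249)
member 4 (2-3): L=4.3995, (cx,cy)=(0.3730,0.9278)
member 5 (2-4): L=3.4640, (cx,cy)=(1.0000,0.0000)
member 6 (3-4): L=4.4706, (cx,cy)=(0.4078,-0.9131)
solve A·x = −loads:
  F[0-1] = +914.4728 N (tension)
  F[0-2] = +1659.8086 N (tension)
  F[1-2] = -1422.2892 N (compression)
  F[1-3] = -1096.1400 N (compression)
  F[2-3] = +1407.2365 N (tension)
  F[2-4] = +570.9045 N (tension)
  F[3-4] = -1400.0395 N (compression)
  Rx@0 = -2019.2500 N
  Ry@0 = -840.8700 N
  Ry@4 = +1278.3500 N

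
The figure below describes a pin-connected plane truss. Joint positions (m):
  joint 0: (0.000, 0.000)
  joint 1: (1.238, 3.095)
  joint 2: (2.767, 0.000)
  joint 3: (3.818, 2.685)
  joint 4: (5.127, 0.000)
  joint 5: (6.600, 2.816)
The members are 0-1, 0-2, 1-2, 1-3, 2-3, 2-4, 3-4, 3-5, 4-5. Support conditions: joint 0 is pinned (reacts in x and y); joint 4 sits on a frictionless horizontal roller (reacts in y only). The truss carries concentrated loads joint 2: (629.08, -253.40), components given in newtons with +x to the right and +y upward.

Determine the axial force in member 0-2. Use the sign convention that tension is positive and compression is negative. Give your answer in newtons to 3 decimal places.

N=6 nodes, M=9 members, R=3 reactions → 2N=12, M+R=12
member 0 (0-1): L=3.3334, (cx,cy)=(0.3714,0.9285)
member 1 (0-2): L=2.7670, (cx,cy)=(1.0000,0.0000)
member 2 (1-2): L=3.4521, (cx,cy)=(0.4429,-0.8966)
member 3 (1-3): L=2.6124, (cx,cy)=(0.9876,-0.1569)
member 4 (2-3): L=2.8834, (cx,cy)=(0.3645,0.9312)
member 5 (2-4): L=2.3600, (cx,cy)=(1.0000,0.0000)
member 6 (3-4): L=2.9871, (cx,cy)=(0.4382,-0.8989)
member 7 (3-5): L=2.7851, (cx,cy)=(0.9989,0.0470)
member 8 (4-5): L=3.1780, (cx,cy)=(0.4635,0.8861)
solve A·x = −loads:
  F[0-1] = -125.6274 N (compression)
  F[0-2] = +675.7368 N (tension)
  F[1-2] = +150.1579 N (tension)
  F[1-3] = -114.5850 N (compression)
  F[2-3] = +127.5495 N (tension)
  F[2-4] = +66.6727 N (tension)
  F[3-4] = -152.1446 N (compression)
  F[3-5] = -0.0000 N (tension)
  F[4-5] = -0.0000 N (tension)
  Rx@0 = -629.0800 N
  Ry@0 = +116.6421 N
  Ry@4 = +136.7579 N

675.737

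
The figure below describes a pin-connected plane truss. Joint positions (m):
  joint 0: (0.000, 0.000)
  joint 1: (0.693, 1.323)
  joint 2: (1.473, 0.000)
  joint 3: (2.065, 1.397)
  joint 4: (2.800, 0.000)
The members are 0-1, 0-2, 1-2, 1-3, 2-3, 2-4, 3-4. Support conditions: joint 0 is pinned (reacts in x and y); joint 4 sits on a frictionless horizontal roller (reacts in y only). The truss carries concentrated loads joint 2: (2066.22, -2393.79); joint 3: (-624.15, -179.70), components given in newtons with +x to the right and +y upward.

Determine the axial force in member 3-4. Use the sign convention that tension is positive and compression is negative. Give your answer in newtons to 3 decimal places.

-1220.840

N=5 nodes, M=7 members, R=3 reactions → 2N=10, M+R=10
member 0 (0-1): L=1.4935, (cx,cy)=(0.4640,0.8858)
member 1 (0-2): L=1.4730, (cx,cy)=(1.0000,0.0000)
member 2 (1-2): L=1.5358, (cx,cy)=(0.5079,-0.8614)
member 3 (1-3): L=1.3740, (cx,cy)=(0.9985,0.0539)
member 4 (2-3): L=1.5173, (cx,cy)=(0.3902,0.9207)
member 5 (2-4): L=1.3270, (cx,cy)=(1.0000,0.0000)
member 6 (3-4): L=1.5786, (cx,cy)=(0.4656,-0.8850)
solve A·x = −loads:
  F[0-1] = -1685.4932 N (compression)
  F[0-2] = +2224.1506 N (tension)
  F[1-2] = +1632.3596 N (tension)
  F[1-3] = -1613.4546 N (compression)
  F[2-3] = +1072.6417 N (tension)
  F[2-4] = +568.4423 N (tension)
  F[3-4] = -1220.8395 N (compression)
  Rx@0 = -1442.0700 N
  Ry@0 = +1493.0630 N
  Ry@4 = +1080.4270 N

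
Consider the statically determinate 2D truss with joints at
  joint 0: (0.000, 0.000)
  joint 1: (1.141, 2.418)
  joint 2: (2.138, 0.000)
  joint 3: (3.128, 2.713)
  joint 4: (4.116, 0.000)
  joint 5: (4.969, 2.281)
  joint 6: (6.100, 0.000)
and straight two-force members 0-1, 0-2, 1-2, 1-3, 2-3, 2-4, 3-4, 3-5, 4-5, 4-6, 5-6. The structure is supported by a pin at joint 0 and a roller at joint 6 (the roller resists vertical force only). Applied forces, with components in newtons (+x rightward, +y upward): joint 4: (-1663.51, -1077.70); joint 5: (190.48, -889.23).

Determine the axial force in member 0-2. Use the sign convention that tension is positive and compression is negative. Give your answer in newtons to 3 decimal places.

-1263.440

N=7 nodes, M=11 members, R=3 reactions → 2N=14, M+R=14
member 0 (0-1): L=2.6737, (cx,cy)=(0.4268,0.9044)
member 1 (0-2): L=2.1380, (cx,cy)=(1.0000,0.0000)
member 2 (1-2): L=2.6155, (cx,cy)=(0.3812,-0.9245)
member 3 (1-3): L=2.0088, (cx,cy)=(0.9892,0.1469)
member 4 (2-3): L=2.8880, (cx,cy)=(0.3428,0.9394)
member 5 (2-4): L=1.9780, (cx,cy)=(1.0000,0.0000)
member 6 (3-4): L=2.8873, (cx,cy)=(0.3422,-0.9396)
member 7 (3-5): L=1.8910, (cx,cy)=(0.9736,-0.2284)
member 8 (4-5): L=2.4353, (cx,cy)=(0.3503,0.9366)
member 9 (4-6): L=1.9840, (cx,cy)=(1.0000,0.0000)
member 10 (5-6): L=2.5460, (cx,cy)=(0.4442,-0.8959)
solve A·x = −loads:
  F[0-1] = -491.1297 N (compression)
  F[0-2] = -1263.4397 N (compression)
  F[1-2] = +421.0071 N (tension)
  F[1-3] = -374.1312 N (compression)
  F[2-3] = -414.3237 N (compression)
  F[2-4] = -960.9252 N (compression)
  F[3-4] = +656.7057 N (tension)
  F[3-5] = -756.8355 N (compression)
  F[4-5] = +491.7941 N (tension)
  F[4-6] = +755.0417 N (tension)
  F[5-6] = -1699.6791 N (compression)
  Rx@0 = +1473.0300 N
  Ry@0 = +444.1625 N
  Ry@6 = +1522.7675 N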